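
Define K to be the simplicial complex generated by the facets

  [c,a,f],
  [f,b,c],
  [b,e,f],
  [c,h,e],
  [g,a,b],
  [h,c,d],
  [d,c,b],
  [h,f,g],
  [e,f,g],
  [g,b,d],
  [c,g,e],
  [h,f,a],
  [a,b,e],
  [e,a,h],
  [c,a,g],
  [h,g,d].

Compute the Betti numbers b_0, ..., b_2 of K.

b_0 = 1, b_1 = 2, b_2 = 1.

K has 8 vertices, 24 edges, 16 triangles.
rank ∂_0 = 0, rank ∂_1 = 7 ⇒ b_0 = 8 − 0 − 7 = 1; all invariant factors of ∂_1 are 1 so no torsion. So H_0 ≅ Z.
rank ∂_1 = 7, rank ∂_2 = 15 ⇒ b_1 = 24 − 7 − 15 = 2; all invariant factors of ∂_2 are 1 so no torsion. So H_1 ≅ Z^2.
rank ∂_2 = 15, rank ∂_3 = 0 ⇒ b_2 = 16 − 15 − 0 = 1. So H_2 ≅ Z.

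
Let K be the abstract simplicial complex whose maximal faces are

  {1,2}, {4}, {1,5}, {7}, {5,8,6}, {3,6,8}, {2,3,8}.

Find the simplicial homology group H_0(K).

H_0 ≅ Z^3.

We work with the vertex ordering 1 < 2 < 3 < 4 < 5 < 6 < 7 < 8. The simplices of K, each written with vertices in increasing order, are:

  0-simplices (8): [1], [2], [3], [4], [5], [6], [7], [8]
  1-simplices (9): [1,2], [1,5], [2,3], [2,8], [3,6], [3,8], [5,6], [5,8], [6,8]
  2-simplices (3): [2,3,8], [3,6,8], [5,6,8]

giving chain groups C_0 ≅ Z^8, C_1 ≅ Z^9, C_2 ≅ Z^3.

The boundary map ∂_1: C_1 → C_0 sends each edge [p,q] (with p < q) to q − p. For instance
  ∂[3,6] = [6] − [3].
The 8×9 boundary matrix has rank 5 and Smith normal form diag(1,1,1,1,1).

The boundary map ∂_2: C_2 → C_1 acts by ∂[p,q,r] = [q,r] − [p,r] + [p,q]. For instance
  ∂[5,6,8] = [6,8] − [5,8] + [5,6],
  ∂[2,3,8] = [3,8] − [2,8] + [2,3].
The resulting 9×3 matrix has rank 3, and its Smith normal form has invariant factors (1,1,1).

Computing H_k = (kernel of ∂_k) / (image of ∂_{k+1}):

  H_0: rank C_0 − rank ∂_1 = 8 − 5 = 3, and the invariant factors of ∂_1 are all 1, so H_0 ≅ Z^3.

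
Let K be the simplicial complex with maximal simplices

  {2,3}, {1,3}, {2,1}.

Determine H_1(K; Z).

H_1 ≅ Z.

Order the vertices as 1 < 2 < 3. Listing each simplex with vertices in this order, K has dimension 1 with simplices:

  0-simplices (3): [1], [2], [3]
  1-simplices (3): [1,2], [1,3], [2,3]

so the chain groups are C_0 ≅ Z^3, C_1 ≅ Z^3.

Boundary ∂_1: C_1 → C_0 maps an edge to its endpoints' difference, ∂[p,q] = q − p. For instance
  ∂[1,2] = [2] − [1].
The 3×3 boundary matrix has rank 2 and Smith normal form diag(1,1).

Reading off H_k = ker ∂_k / im ∂_{k+1}:

  H_1: rank ker ∂_1 − rank ∂_2 = (3 − 2) − 0 = 1, and there is no ∂_2, so H_1 = Z.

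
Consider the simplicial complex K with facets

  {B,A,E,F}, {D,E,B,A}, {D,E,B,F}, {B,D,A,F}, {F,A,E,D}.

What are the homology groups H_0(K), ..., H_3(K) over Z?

K has 5 vertices, 10 edges, 10 triangles, 5 3-simplices.
rank ∂_0 = 0, rank ∂_1 = 4 ⇒ b_0 = 5 − 0 − 4 = 1; all invariant factors of ∂_1 are 1 so no torsion. So H_0 = Z.
rank ∂_1 = 4, rank ∂_2 = 6 ⇒ b_1 = 10 − 4 − 6 = 0; all invariant factors of ∂_2 are 1 so no torsion. So H_1 = 0.
rank ∂_2 = 6, rank ∂_3 = 4 ⇒ b_2 = 10 − 6 − 4 = 0; all invariant factors of ∂_3 are 1 so no torsion. So H_2 = 0.
rank ∂_3 = 4, rank ∂_4 = 0 ⇒ b_3 = 5 − 4 − 0 = 1. So H_3 = Z.

H_0 ≅ Z,  H_1 = 0,  H_2 = 0,  H_3 ≅ Z.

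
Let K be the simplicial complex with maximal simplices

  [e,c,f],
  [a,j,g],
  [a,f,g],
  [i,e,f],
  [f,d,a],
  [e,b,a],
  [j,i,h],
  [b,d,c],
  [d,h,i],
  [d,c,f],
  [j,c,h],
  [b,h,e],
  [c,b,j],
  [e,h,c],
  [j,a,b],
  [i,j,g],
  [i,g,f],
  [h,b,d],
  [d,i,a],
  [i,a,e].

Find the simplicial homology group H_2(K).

H_2 ≅ 0.

K has 10 vertices, 30 edges, 20 triangles.
rank ∂_2 = 20, rank ∂_3 = 0 ⇒ b_2 = 20 − 20 − 0 = 0. So H_2 = 0.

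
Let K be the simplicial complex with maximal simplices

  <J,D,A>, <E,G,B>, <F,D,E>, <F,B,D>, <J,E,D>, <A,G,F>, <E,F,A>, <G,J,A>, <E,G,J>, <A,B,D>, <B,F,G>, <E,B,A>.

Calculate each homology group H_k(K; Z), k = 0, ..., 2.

H_0 ≅ Z,  H_1 ≅ Z/2Z,  H_2 = 0.

Fix the vertex order A < B < D < E < F < G < J and write every simplex with vertices in increasing order. Then dim K = 2 and the simplices of K are:

  0-simplices (7): A, B, D, E, F, G, J
  1-simplices (18): AB, AD, AE, AF, AG, AJ, BD, BE, BF, BG, DE, DF, DJ, EF, EG, EJ, FG, GJ
  2-simplices (12): ABD, ABE, ADJ, AEF, AFG, AGJ, BDF, BEG, BFG, DEF, DEJ, EGJ

so the chain groups are C_0 ≅ Z^7, C_1 ≅ Z^18, C_2 ≅ Z^12.

Boundary ∂_1: C_1 → C_0 maps an edge to its endpoints' difference, ∂[p,q] = q − p. For instance
  ∂AD = D − A.
This gives a 7×18 integer matrix of rank 6; reducing to Smith normal form yields diagonal entries (1,1,1,1,1,1).

∂_2: C_2 → C_1 acts by ∂[p,q,r] = [q,r] − [p,r] + [p,q]. For instance
  ∂ABE = BE − AE + AB,
  ∂EGJ = GJ − EJ + EG.
The resulting 18×12 matrix has rank 12, and its Smith normal form has invariant factors (1,1,1,1,1,1,1,1,1,1,1,2).

Computing H_k = (kernel of ∂_k) / (image of ∂_{k+1}):

  H_0: rank C_0 − rank ∂_1 = 7 − 6 = 1, and the invariant factors of ∂_1 are all 1, so H_0 ≅ Z.
  H_1: rank ker ∂_1 − rank ∂_2 = (18 − 6) − 12 = 0, and ∂_2 has invariant factor 2 > 1, so H_1 ≅ Z/2Z.
  H_2: rank ker ∂_2 − rank ∂_3 = (12 − 12) − 0 = 0, and there is no ∂_3, so H_2 ≅ 0.

As a check, the Euler characteristic is 7 − 18 + 12 = 1, which agrees with 1 − 0 + 0 = 1.
(K is a triangulation of the real projective plane RP^2.)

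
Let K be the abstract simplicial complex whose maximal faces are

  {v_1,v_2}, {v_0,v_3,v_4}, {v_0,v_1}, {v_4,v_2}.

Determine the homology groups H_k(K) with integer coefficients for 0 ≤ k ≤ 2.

Order the vertices as v_0 < v_1 < v_2 < v_3 < v_4. Listing each simplex with vertices in this order, K has dimension 2 with simplices:

  0-simplices (5): [v_0], [v_1], [v_2], [v_3], [v_4]
  1-simplices (6): [v_0,v_1], [v_0,v_3], [v_0,v_4], [v_1,v_2], [v_2,v_4], [v_3,v_4]
  2-simplices (1): [v_0,v_3,v_4]

so the chain groups are C_0 ≅ Z^5, C_1 ≅ Z^6, C_2 ≅ Z^1.

Boundary ∂_1: C_1 → C_0 sends each edge [p,q] (with p < q) to q − p.
As a 5×6 matrix over Z this has rank 4, with invariant factors (1,1,1,1).

Boundary ∂_2: C_2 → C_1 sends each 2-simplex [p,q,r] to [q,r] − [p,r] + [p,q]. For instance
  ∂[v_0,v_3,v_4] = [v_3,v_4] − [v_0,v_4] + [v_0,v_3].
As a 6×1 matrix over Z this has rank 1, with invariant factors (1).

Now H_k = ker ∂_k / im ∂_{k+1}, so:

  H_0: rank C_0 − rank ∂_1 = 5 − 4 = 1, and the invariant factors of ∂_1 are all 1, so H_0 = Z.
  H_1: rank ker ∂_1 − rank ∂_2 = (6 − 4) − 1 = 1, and the invariant factors of ∂_2 are all 1, so H_1 = Z.
  H_2: rank ker ∂_2 − rank ∂_3 = (1 − 1) − 0 = 0, and there is no ∂_3, so H_2 = 0.

H_0 = Z,  H_1 = Z,  H_2 = 0.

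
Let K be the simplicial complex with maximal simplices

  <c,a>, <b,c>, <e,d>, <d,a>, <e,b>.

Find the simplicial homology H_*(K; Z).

H_0 = Z,  H_1 = Z.

We work with the vertex ordering a < b < c < d < e. The simplices of K, each written with vertices in increasing order, are:

  0-simplices (5): a, b, c, d, e
  1-simplices (5): ac, ad, bc, be, de

giving chain groups C_0 ≅ Z^5, C_1 ≅ Z^5.

The boundary map ∂_1: C_1 → C_0 is given by ∂[p,q] = [q] − [p]. For instance
  ∂be = e − b.
This gives a 5×5 integer matrix of rank 4; reducing to Smith normal form yields diagonal entries (1,1,1,1).

Computing H_k = (kernel of ∂_k) / (image of ∂_{k+1}):

  H_0: rank C_0 − rank ∂_1 = 5 − 4 = 1, and the invariant factors of ∂_1 are all 1, so H_0 ≅ Z.
  H_1: rank ker ∂_1 − rank ∂_2 = (5 − 4) − 0 = 1, and there is no ∂_2, so H_1 ≅ Z.

As a check, the Euler characteristic is 5 − 5 = 0, which agrees with 1 − 1 = 0.
(K is a triangulation of the circle S^1.)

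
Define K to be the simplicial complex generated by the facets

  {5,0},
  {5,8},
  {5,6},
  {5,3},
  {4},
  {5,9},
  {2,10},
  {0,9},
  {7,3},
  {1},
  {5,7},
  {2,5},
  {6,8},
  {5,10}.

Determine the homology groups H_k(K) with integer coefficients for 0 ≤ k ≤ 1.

H_0 ≅ Z^3,  H_1 ≅ Z^4.

Take the total order 0 < 1 < 2 < 3 < 4 < 5 < 6 < 7 < 8 < 9 < 10 on the vertex set. Then K (dimension 1) consists of the simplices:

  0-simplices (11): [0], [1], [2], [3], [4], [5], [6], [7], [8], [9], [10]
  1-simplices (12): [0,5], [0,9], [2,5], [2,10], [3,5], [3,7], [5,6], [5,7], [5,8], [5,9], [5,10], [6,8]

Hence C_0 ≅ Z^11, C_1 ≅ Z^12.

The boundary map ∂_1: C_1 → C_0 maps an edge to its endpoints' difference, ∂[p,q] = q − p.
The 11×12 boundary matrix has rank 8 and Smith normal form diag(1,1,1,1,1,1,1,1).

Now H_k = ker ∂_k / im ∂_{k+1}, so:

  H_0: rank C_0 − rank ∂_1 = 11 − 8 = 3, and the invariant factors of ∂_1 are all 1, so H_0 ≅ Z^3.
  H_1: rank ker ∂_1 − rank ∂_2 = (12 − 8) − 0 = 4, and there is no ∂_2, so H_1 ≅ Z^4.

As a check, the Euler characteristic is 11 − 12 = -1, which agrees with 3 − 4 = -1.
(K is a triangulation of the disjoint union of a wedge of 4 circles and a set of 2 points.)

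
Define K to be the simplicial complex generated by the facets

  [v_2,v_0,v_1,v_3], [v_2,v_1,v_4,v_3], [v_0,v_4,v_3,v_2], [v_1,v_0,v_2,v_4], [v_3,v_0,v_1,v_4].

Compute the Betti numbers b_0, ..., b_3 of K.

b_0 = 1, b_1 = 0, b_2 = 0, b_3 = 1.

We work with the vertex ordering v_0 < v_1 < v_2 < v_3 < v_4. The simplices of K, each written with vertices in increasing order, are:

  0-simplices (5): [v_0], [v_1], [v_2], [v_3], [v_4]
  1-simplices (10): [v_0,v_1], [v_0,v_2], [v_0,v_3], [v_0,v_4], [v_1,v_2], [v_1,v_3], [v_1,v_4], [v_2,v_3], [v_2,v_4], [v_3,v_4]
  2-simplices (10): [v_0,v_1,v_2], [v_0,v_1,v_3], [v_0,v_1,v_4], [v_0,v_2,v_3], [v_0,v_2,v_4], [v_0,v_3,v_4], [v_1,v_2,v_3], [v_1,v_2,v_4], [v_1,v_3,v_4], [v_2,v_3,v_4]
  3-simplices (5): [v_0,v_1,v_2,v_3], [v_0,v_1,v_2,v_4], [v_0,v_1,v_3,v_4], [v_0,v_2,v_3,v_4], [v_1,v_2,v_3,v_4]

Hence C_0 ≅ Z^5, C_1 ≅ Z^10, C_2 ≅ Z^10, C_3 ≅ Z^5.

Boundary ∂_1: C_1 → C_0 maps an edge to its endpoints' difference, ∂[p,q] = q − p. For instance
  ∂[v_0,v_4] = [v_4] − [v_0].
The 5×10 boundary matrix has rank 4 and Smith normal form diag(1,1,1,1).

The boundary map ∂_2: C_2 → C_1 acts by ∂[p,q,r] = [q,r] − [p,r] + [p,q]. For instance
  ∂[v_1,v_2,v_4] = [v_2,v_4] − [v_1,v_4] + [v_1,v_2],
  ∂[v_0,v_1,v_4] = [v_1,v_4] − [v_0,v_4] + [v_0,v_1].
The resulting 10×10 matrix has rank 6, and its Smith normal form has invariant factors (1,1,1,1,1,1).

Boundary ∂_3: C_3 → C_2 sends each 3-simplex σ to the alternating sum Σ_i (−1)^i (σ with its i-th vertex removed). For instance
  ∂[v_0,v_1,v_3,v_4] = [v_1,v_3,v_4] − [v_0,v_3,v_4] + [v_0,v_1,v_4] − [v_0,v_1,v_3],
  ∂[v_0,v_1,v_2,v_3] = [v_1,v_2,v_3] − [v_0,v_2,v_3] + [v_0,v_1,v_3] − [v_0,v_1,v_2].
This gives a 10×5 integer matrix of rank 4; reducing to Smith normal form yields diagonal entries (1,1,1,1).

From H_k ≅ ker(∂_k) / im(∂_{k+1}) we obtain:

  H_0: rank C_0 − rank ∂_1 = 5 − 4 = 1, and the invariant factors of ∂_1 are all 1, so H_0 = Z.
  H_1: rank ker ∂_1 − rank ∂_2 = (10 − 4) − 6 = 0, and the invariant factors of ∂_2 are all 1, so H_1 = 0.
  H_2: rank ker ∂_2 − rank ∂_3 = (10 − 6) − 4 = 0, and the invariant factors of ∂_3 are all 1, so H_2 = 0.
  H_3: rank ker ∂_3 − rank ∂_4 = (5 − 4) − 0 = 1, and there is no ∂_4, so H_3 = Z.

Hence the Betti numbers are b_0 = 1, b_1 = 0, b_2 = 0, b_3 = 1.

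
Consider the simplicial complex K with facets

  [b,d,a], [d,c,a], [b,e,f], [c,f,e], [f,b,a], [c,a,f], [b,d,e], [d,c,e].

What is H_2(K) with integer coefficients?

H_2 ≅ Z.

Fix the vertex order a < b < c < d < e < f and write every simplex with vertices in increasing order. Then dim K = 2 and the simplices of K are:

  0-simplices (6): a, b, c, d, e, f
  1-simplices (12): ab, ac, ad, af, bd, be, bf, cd, ce, cf, de, ef
  2-simplices (8): abd, abf, acd, acf, bde, bef, cde, cef

so the chain groups are C_0 ≅ Z^6, C_1 ≅ Z^12, C_2 ≅ Z^8.

The boundary map ∂_1: C_1 → C_0 sends each edge [p,q] (with p < q) to q − p. For instance
  ∂af = f − a.
The 6×12 boundary matrix has rank 5 and Smith normal form diag(1,1,1,1,1).

The boundary map ∂_2: C_2 → C_1 acts by ∂[p,q,r] = [q,r] − [p,r] + [p,q]. For instance
  ∂acd = cd − ad + ac,
  ∂abf = bf − af + ab.
As a 12×8 matrix over Z this has rank 7, with invariant factors (1,1,1,1,1,1,1).

Now H_k = ker ∂_k / im ∂_{k+1}, so:

  H_2: rank ker ∂_2 − rank ∂_3 = (8 − 7) − 0 = 1, and there is no ∂_3, so H_2 ≅ Z.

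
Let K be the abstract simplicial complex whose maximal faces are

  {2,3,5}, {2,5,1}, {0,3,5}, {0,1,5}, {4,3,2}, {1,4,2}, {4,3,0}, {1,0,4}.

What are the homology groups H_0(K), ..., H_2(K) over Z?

Order the vertices as 0 < 1 < 2 < 3 < 4 < 5. Listing each simplex with vertices in this order, K has dimension 2 with simplices:

  0-simplices (6): [0], [1], [2], [3], [4], [5]
  1-simplices (12): [0,1], [0,3], [0,4], [0,5], [1,2], [1,4], [1,5], [2,3], [2,4], [2,5], [3,4], [3,5]
  2-simplices (8): [0,1,4], [0,1,5], [0,3,4], [0,3,5], [1,2,4], [1,2,5], [2,3,4], [2,3,5]

so the chain groups are C_0 ≅ Z^6, C_1 ≅ Z^12, C_2 ≅ Z^8.

The boundary map ∂_1: C_1 → C_0 is given by ∂[p,q] = [q] − [p]. For instance
  ∂[3,5] = [5] − [3].
As a 6×12 matrix over Z this has rank 5, with invariant factors (1,1,1,1,1).

Boundary ∂_2: C_2 → C_1 acts by ∂[p,q,r] = [q,r] − [p,r] + [p,q]. For instance
  ∂[1,2,4] = [2,4] − [1,4] + [1,2],
  ∂[0,1,5] = [1,5] − [0,5] + [0,1].
This gives a 12×8 integer matrix of rank 7; reducing to Smith normal form yields diagonal entries (1,1,1,1,1,1,1).

From H_k ≅ ker(∂_k) / im(∂_{k+1}) we obtain:

  H_0: rank C_0 − rank ∂_1 = 6 − 5 = 1, and the invariant factors of ∂_1 are all 1, so H_0 ≅ Z.
  H_1: rank ker ∂_1 − rank ∂_2 = (12 − 5) − 7 = 0, and the invariant factors of ∂_2 are all 1, so H_1 ≅ 0.
  H_2: rank ker ∂_2 − rank ∂_3 = (8 − 7) − 0 = 1, and there is no ∂_3, so H_2 ≅ Z.

As a check, the Euler characteristic is 6 − 12 + 8 = 2, which agrees with 1 − 0 + 1 = 2.
(K is a triangulation of the 2-sphere S^2.)

H_0 ≅ Z,  H_1 = 0,  H_2 ≅ Z.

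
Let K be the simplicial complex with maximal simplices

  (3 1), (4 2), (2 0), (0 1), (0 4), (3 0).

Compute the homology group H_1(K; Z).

Fix the vertex order 0 < 1 < 2 < 3 < 4 and write every simplex with vertices in increasing order. Then dim K = 1 and the simplices of K are:

  0-simplices (5): [0], [1], [2], [3], [4]
  1-simplices (6): [0,1], [0,2], [0,3], [0,4], [1,3], [2,4]

Hence C_0 ≅ Z^5, C_1 ≅ Z^6.

The boundary map ∂_1: C_1 → C_0 is given by ∂[p,q] = [q] − [p]. For instance
  ∂[0,1] = [1] − [0].
The resulting 5×6 matrix has rank 4, and its Smith normal form has invariant factors (1,1,1,1).

Now H_k = ker ∂_k / im ∂_{k+1}, so:

  H_1: rank ker ∂_1 − rank ∂_2 = (6 − 4) − 0 = 2, and there is no ∂_2, so H_1 = Z^2.

H_1 ≅ Z^2.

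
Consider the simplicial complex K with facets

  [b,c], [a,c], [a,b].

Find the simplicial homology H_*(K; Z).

H_0 = Z,  H_1 = Z.

Take the total order a < b < c on the vertex set. Then K (dimension 1) consists of the simplices:

  0-simplices (3): a, b, c
  1-simplices (3): ab, ac, bc

Hence C_0 ≅ Z^3, C_1 ≅ Z^3.

Boundary ∂_1: C_1 → C_0 sends each edge [p,q] (with p < q) to q − p.
The resulting 3×3 matrix has rank 2, and its Smith normal form has invariant factors (1,1).

Now H_k = ker ∂_k / im ∂_{k+1}, so:

  H_0: rank C_0 − rank ∂_1 = 3 − 2 = 1, and the invariant factors of ∂_1 are all 1, so H_0 = Z.
  H_1: rank ker ∂_1 − rank ∂_2 = (3 − 2) − 0 = 1, and there is no ∂_2, so H_1 = Z.

(K is a triangulation of the circle S^1.)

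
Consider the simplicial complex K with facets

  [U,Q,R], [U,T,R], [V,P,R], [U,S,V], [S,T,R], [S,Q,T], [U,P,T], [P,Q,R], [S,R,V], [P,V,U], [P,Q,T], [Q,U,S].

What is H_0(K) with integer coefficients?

Order the vertices as P < Q < R < S < T < U < V. Listing each simplex with vertices in this order, K has dimension 2 with simplices:

  0-simplices (7): P, Q, R, S, T, U, V
  1-simplices (18): PQ, PR, PT, PU, PV, QR, QS, QT, QU, RS, RT, RU, RV, ST, SU, SV, TU, UV
  2-simplices (12): PQR, PQT, PRV, PTU, PUV, QRU, QST, QSU, RST, RSV, RTU, SUV

giving chain groups C_0 ≅ Z^7, C_1 ≅ Z^18, C_2 ≅ Z^12.

∂_1: C_1 → C_0 sends each edge [p,q] (with p < q) to q − p.
As a 7×18 matrix over Z this has rank 6, with invariant factors (1,1,1,1,1,1).

∂_2: C_2 → C_1 sends each 2-simplex [p,q,r] to [q,r] − [p,r] + [p,q]. For instance
  ∂RST = ST − RT + RS,
  ∂QST = ST − QT + QS.
This gives a 18×12 integer matrix of rank 12; reducing to Smith normal form yields diagonal entries (1,1,1,1,1,1,1,1,1,1,1,2).

Reading off H_k = ker ∂_k / im ∂_{k+1}:

  H_0: rank C_0 − rank ∂_1 = 7 − 6 = 1, and the invariant factors of ∂_1 are all 1, so H_0 = Z.

H_0 = Z.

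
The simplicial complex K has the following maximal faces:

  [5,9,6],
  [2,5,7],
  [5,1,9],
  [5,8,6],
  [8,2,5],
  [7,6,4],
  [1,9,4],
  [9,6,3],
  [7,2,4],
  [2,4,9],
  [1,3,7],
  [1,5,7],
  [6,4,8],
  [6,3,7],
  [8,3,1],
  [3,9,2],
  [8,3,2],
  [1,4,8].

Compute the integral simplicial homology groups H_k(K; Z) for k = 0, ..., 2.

H_0 = Z,  H_1 = Z^2,  H_2 = Z.

Take the total order 1 < 2 < 3 < 4 < 5 < 6 < 7 < 8 < 9 on the vertex set. Then K (dimension 2) consists of the simplices:

  0-simplices (9): [1], [2], [3], [4], [5], [6], [7], [8], [9]
  1-simplices (27): (27 of them)
  2-simplices (18): [1,3,7], [1,3,8], [1,4,8], [1,4,9], [1,5,7], [1,5,9], [2,3,8], [2,3,9], [2,4,7], [2,4,9], [2,5,7], [2,5,8], [3,6,7], [3,6,9], [4,6,7], [4,6,8], [5,6,8], [5,6,9]

Hence C_0 ≅ Z^9, C_1 ≅ Z^27, C_2 ≅ Z^18.

Boundary ∂_1: C_1 → C_0 is given by ∂[p,q] = [q] − [p]. For instance
  ∂[1,5] = [5] − [1].
As a 9×27 matrix over Z this has rank 8, with invariant factors (1,1,1,1,1,1,1,1).

Boundary ∂_2: C_2 → C_1 maps a triangle to the signed sum of its edges. For instance
  ∂[2,5,8] = [5,8] − [2,8] + [2,5],
  ∂[1,5,7] = [5,7] − [1,7] + [1,5].
As a 27×18 matrix over Z this has rank 17, with invariant factors (1,1,1,1,1,1,1,1,1,1,1,1,1,1,1,1,1).

Now H_k = ker ∂_k / im ∂_{k+1}, so:

  H_0: rank C_0 − rank ∂_1 = 9 − 8 = 1, and the invariant factors of ∂_1 are all 1, so H_0 = Z.
  H_1: rank ker ∂_1 − rank ∂_2 = (27 − 8) − 17 = 2, and the invariant factors of ∂_2 are all 1, so H_1 = Z^2.
  H_2: rank ker ∂_2 − rank ∂_3 = (18 − 17) − 0 = 1, and there is no ∂_3, so H_2 = Z.

As a check, the Euler characteristic is 9 − 27 + 18 = 0, which agrees with 1 − 2 + 1 = 0.
(K is a triangulation of the torus T^2.)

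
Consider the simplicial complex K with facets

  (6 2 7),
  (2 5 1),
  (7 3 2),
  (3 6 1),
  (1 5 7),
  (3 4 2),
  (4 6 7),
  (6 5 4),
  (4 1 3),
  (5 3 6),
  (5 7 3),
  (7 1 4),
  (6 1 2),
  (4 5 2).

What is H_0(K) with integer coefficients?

Fix the vertex order 1 < 2 < 3 < 4 < 5 < 6 < 7 and write every simplex with vertices in increasing order. Then dim K = 2 and the simplices of K are:

  0-simplices (7): [1], [2], [3], [4], [5], [6], [7]
  1-simplices (21): [1,2], [1,3], [1,4], [1,5], [1,6], [1,7], [2,3], [2,4], [2,5], [2,6], [2,7], [3,4], [3,5], [3,6], [3,7], [4,5], [4,6], [4,7], [5,6], [5,7], [6,7]
  2-simplices (14): [1,2,5], [1,2,6], [1,3,4], [1,3,6], [1,4,7], [1,5,7], [2,3,4], [2,3,7], [2,4,5], [2,6,7], [3,5,6], [3,5,7], [4,5,6], [4,6,7]

Hence C_0 ≅ Z^7, C_1 ≅ Z^21, C_2 ≅ Z^14.

∂_1: C_1 → C_0 sends each edge [p,q] (with p < q) to q − p.
The resulting 7×21 matrix has rank 6, and its Smith normal form has invariant factors (1,1,1,1,1,1).

The boundary map ∂_2: C_2 → C_1 maps a triangle to the signed sum of its edges. For instance
  ∂[1,2,6] = [2,6] − [1,6] + [1,2],
  ∂[1,4,7] = [4,7] − [1,7] + [1,4].
As a 21×14 matrix over Z this has rank 13, with invariant factors (1,1,1,1,1,1,1,1,1,1,1,1,1).

Computing H_k = (kernel of ∂_k) / (image of ∂_{k+1}):

  H_0: rank C_0 − rank ∂_1 = 7 − 6 = 1, and the invariant factors of ∂_1 are all 1, so H_0 = Z.

(K is a triangulation of the torus T^2.)

H_0 = Z.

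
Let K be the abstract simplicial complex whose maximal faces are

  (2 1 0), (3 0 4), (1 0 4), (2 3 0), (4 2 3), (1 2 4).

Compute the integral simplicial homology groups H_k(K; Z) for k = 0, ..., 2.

We work with the vertex ordering 0 < 1 < 2 < 3 < 4. The simplices of K, each written with vertices in increasing order, are:

  0-simplices (5): [0], [1], [2], [3], [4]
  1-simplices (9): [0,1], [0,2], [0,3], [0,4], [1,2], [1,4], [2,3], [2,4], [3,4]
  2-simplices (6): [0,1,2], [0,1,4], [0,2,3], [0,3,4], [1,2,4], [2,3,4]

Hence C_0 ≅ Z^5, C_1 ≅ Z^9, C_2 ≅ Z^6.

Boundary ∂_1: C_1 → C_0 maps an edge to its endpoints' difference, ∂[p,q] = q − p. For instance
  ∂[0,2] = [2] − [0].
The resulting 5×9 matrix has rank 4, and its Smith normal form has invariant factors (1,1,1,1).

∂_2: C_2 → C_1 acts by ∂[p,q,r] = [q,r] − [p,r] + [p,q]. For instance
  ∂[0,3,4] = [3,4] − [0,4] + [0,3],
  ∂[0,1,2] = [1,2] − [0,2] + [0,1].
As a 9×6 matrix over Z this has rank 5, with invariant factors (1,1,1,1,1).

Now H_k = ker ∂_k / im ∂_{k+1}, so:

  H_0: rank C_0 − rank ∂_1 = 5 − 4 = 1, and the invariant factors of ∂_1 are all 1, so H_0 = Z.
  H_1: rank ker ∂_1 − rank ∂_2 = (9 − 4) − 5 = 0, and the invariant factors of ∂_2 are all 1, so H_1 = 0.
  H_2: rank ker ∂_2 − rank ∂_3 = (6 − 5) − 0 = 1, and there is no ∂_3, so H_2 = Z.

As a check, the Euler characteristic is 5 − 9 + 6 = 2, which agrees with 1 − 0 + 1 = 2.
(K is a triangulation of the 2-sphere S^2.)

H_0 ≅ Z,  H_1 = 0,  H_2 ≅ Z.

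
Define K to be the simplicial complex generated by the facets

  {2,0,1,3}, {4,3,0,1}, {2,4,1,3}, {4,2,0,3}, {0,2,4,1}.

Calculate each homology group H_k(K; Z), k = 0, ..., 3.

Take the total order 0 < 1 < 2 < 3 < 4 on the vertex set. Then K (dimension 3) consists of the simplices:

  0-simplices (5): [0], [1], [2], [3], [4]
  1-simplices (10): [0,1], [0,2], [0,3], [0,4], [1,2], [1,3], [1,4], [2,3], [2,4], [3,4]
  2-simplices (10): [0,1,2], [0,1,3], [0,1,4], [0,2,3], [0,2,4], [0,3,4], [1,2,3], [1,2,4], [1,3,4], [2,3,4]
  3-simplices (5): [0,1,2,3], [0,1,2,4], [0,1,3,4], [0,2,3,4], [1,2,3,4]

Hence C_0 ≅ Z^5, C_1 ≅ Z^10, C_2 ≅ Z^10, C_3 ≅ Z^5.

The boundary map ∂_1: C_1 → C_0 is given by ∂[p,q] = [q] − [p]. For instance
  ∂[2,4] = [4] − [2].
This gives a 5×10 integer matrix of rank 4; reducing to Smith normal form yields diagonal entries (1,1,1,1).

∂_2: C_2 → C_1 maps a triangle to the signed sum of its edges. For instance
  ∂[1,3,4] = [3,4] − [1,4] + [1,3],
  ∂[0,2,4] = [2,4] − [0,4] + [0,2].
The 10×10 boundary matrix has rank 6 and Smith normal form diag(1,1,1,1,1,1).

∂_3: C_3 → C_2 sends each 3-simplex σ to the alternating sum Σ_i (−1)^i (σ with its i-th vertex removed). For instance
  ∂[0,2,3,4] = [2,3,4] − [0,3,4] + [0,2,4] − [0,2,3],
  ∂[0,1,2,4] = [1,2,4] − [0,2,4] + [0,1,4] − [0,1,2].
The resulting 10×5 matrix has rank 4, and its Smith normal form has invariant factors (1,1,1,1).

From H_k ≅ ker(∂_k) / im(∂_{k+1}) we obtain:

  H_0: rank C_0 − rank ∂_1 = 5 − 4 = 1, and the invariant factors of ∂_1 are all 1, so H_0 = Z.
  H_1: rank ker ∂_1 − rank ∂_2 = (10 − 4) − 6 = 0, and the invariant factors of ∂_2 are all 1, so H_1 = 0.
  H_2: rank ker ∂_2 − rank ∂_3 = (10 − 6) − 4 = 0, and the invariant factors of ∂_3 are all 1, so H_2 = 0.
  H_3: rank ker ∂_3 − rank ∂_4 = (5 − 4) − 0 = 1, and there is no ∂_4, so H_3 = Z.

H_0 ≅ Z,  H_1 = 0,  H_2 = 0,  H_3 ≅ Z.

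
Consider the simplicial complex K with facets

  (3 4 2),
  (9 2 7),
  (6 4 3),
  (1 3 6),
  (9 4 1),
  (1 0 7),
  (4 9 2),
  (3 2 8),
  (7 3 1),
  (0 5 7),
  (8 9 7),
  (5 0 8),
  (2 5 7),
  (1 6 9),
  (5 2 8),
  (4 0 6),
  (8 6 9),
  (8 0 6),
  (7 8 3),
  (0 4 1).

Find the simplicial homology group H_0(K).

Order the vertices as 0 < 1 < 2 < 3 < 4 < 5 < 6 < 7 < 8 < 9. Listing each simplex with vertices in this order, K has dimension 2 with simplices:

  0-simplices (10): [0], [1], [2], [3], [4], [5], [6], [7], [8], [9]
  1-simplices (30): (30 of them)
  2-simplices (20): (20 of them)

so the chain groups are C_0 ≅ Z^10, C_1 ≅ Z^30, C_2 ≅ Z^20.

The boundary map ∂_1: C_1 → C_0 maps an edge to its endpoints' difference, ∂[p,q] = q − p.
As a 10×30 matrix over Z this has rank 9, with invariant factors (1,1,1,1,1,1,1,1,1).

The boundary map ∂_2: C_2 → C_1 sends each 2-simplex [p,q,r] to [q,r] − [p,r] + [p,q]. For instance
  ∂[1,6,9] = [6,9] − [1,9] + [1,6],
  ∂[6,8,9] = [8,9] − [6,9] + [6,8].
As a 30×20 matrix over Z this has rank 20, with invariant factors (1,1,1,1,1,1,1,1,1,1,1,1,1,1,1,1,1,1,1,2).

Computing H_k = (kernel of ∂_k) / (image of ∂_{k+1}):

  H_0: rank C_0 − rank ∂_1 = 10 − 9 = 1, and the invariant factors of ∂_1 are all 1, so H_0 = Z.

(K is a triangulation of the Klein bottle.)

H_0 ≅ Z.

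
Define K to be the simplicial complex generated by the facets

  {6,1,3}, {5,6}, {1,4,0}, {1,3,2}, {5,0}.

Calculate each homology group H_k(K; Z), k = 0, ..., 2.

Take the total order 0 < 1 < 2 < 3 < 4 < 5 < 6 on the vertex set. Then K (dimension 2) consists of the simplices:

  0-simplices (7): [0], [1], [2], [3], [4], [5], [6]
  1-simplices (10): [0,1], [0,4], [0,5], [1,2], [1,3], [1,4], [1,6], [2,3], [3,6], [5,6]
  2-simplices (3): [0,1,4], [1,2,3], [1,3,6]

giving chain groups C_0 ≅ Z^7, C_1 ≅ Z^10, C_2 ≅ Z^3.

∂_1: C_1 → C_0 sends each edge [p,q] (with p < q) to q − p. For instance
  ∂[3,6] = [6] − [3].
This gives a 7×10 integer matrix of rank 6; reducing to Smith normal form yields diagonal entries (1,1,1,1,1,1).

∂_2: C_2 → C_1 sends each 2-simplex [p,q,r] to [q,r] − [p,r] + [p,q]. For instance
  ∂[0,1,4] = [1,4] − [0,4] + [0,1],
  ∂[1,2,3] = [2,3] − [1,3] + [1,2].
The 10×3 boundary matrix has rank 3 and Smith normal form diag(1,1,1).

From H_k ≅ ker(∂_k) / im(∂_{k+1}) we obtain:

  H_0: rank C_0 − rank ∂_1 = 7 − 6 = 1, and the invariant factors of ∂_1 are all 1, so H_0 = Z.
  H_1: rank ker ∂_1 − rank ∂_2 = (10 − 6) − 3 = 1, and the invariant factors of ∂_2 are all 1, so H_1 = Z.
  H_2: rank ker ∂_2 − rank ∂_3 = (3 − 3) − 0 = 0, and there is no ∂_3, so H_2 = 0.

H_0 = Z,  H_1 = Z,  H_2 = 0.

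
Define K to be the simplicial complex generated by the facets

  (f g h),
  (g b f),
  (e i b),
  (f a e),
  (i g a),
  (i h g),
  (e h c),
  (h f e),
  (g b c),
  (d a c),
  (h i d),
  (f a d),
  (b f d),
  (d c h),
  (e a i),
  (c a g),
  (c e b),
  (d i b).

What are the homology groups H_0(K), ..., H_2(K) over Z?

H_0 = Z,  H_1 = Z^2,  H_2 = Z.

Fix the vertex order a < b < c < d < e < f < g < h < i and write every simplex with vertices in increasing order. Then dim K = 2 and the simplices of K are:

  0-simplices (9): a, b, c, d, e, f, g, h, i
  1-simplices (27): ac, ad, ae, af, ag, ai, bc, bd, be, bf, bg, bi, cd, ce, cg, ch, df, dh, di, ef, eh, ei, fg, fh, gh, gi, hi
  2-simplices (18): acd, acg, adf, aef, aei, agi, bce, bcg, bdf, bdi, bei, bfg, cdh, ceh, dhi, efh, fgh, ghi

giving chain groups C_0 ≅ Z^9, C_1 ≅ Z^27, C_2 ≅ Z^18.

The boundary map ∂_1: C_1 → C_0 is given by ∂[p,q] = [q] − [p]. For instance
  ∂eh = h − e.
As a 9×27 matrix over Z this has rank 8, with invariant factors (1,1,1,1,1,1,1,1).

Boundary ∂_2: C_2 → C_1 maps a triangle to the signed sum of its edges. For instance
  ∂bdi = di − bi + bd,
  ∂efh = fh − eh + ef.
The resulting 27×18 matrix has rank 17, and its Smith normal form has invariant factors (1,1,1,1,1,1,1,1,1,1,1,1,1,1,1,1,1).

Reading off H_k = ker ∂_k / im ∂_{k+1}:

  H_0: rank C_0 − rank ∂_1 = 9 − 8 = 1, and the invariant factors of ∂_1 are all 1, so H_0 = Z.
  H_1: rank ker ∂_1 − rank ∂_2 = (27 − 8) − 17 = 2, and the invariant factors of ∂_2 are all 1, so H_1 = Z^2.
  H_2: rank ker ∂_2 − rank ∂_3 = (18 − 17) − 0 = 1, and there is no ∂_3, so H_2 = Z.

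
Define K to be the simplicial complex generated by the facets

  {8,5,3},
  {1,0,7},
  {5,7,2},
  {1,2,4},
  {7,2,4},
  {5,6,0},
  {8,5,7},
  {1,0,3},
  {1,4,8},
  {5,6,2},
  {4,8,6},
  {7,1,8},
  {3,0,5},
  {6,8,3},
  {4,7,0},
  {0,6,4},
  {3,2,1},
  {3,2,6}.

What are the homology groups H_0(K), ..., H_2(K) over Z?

H_0 ≅ Z,  H_1 ≅ Z ⊕ Z/2,  H_2 = 0.

Take the total order 0 < 1 < 2 < 3 < 4 < 5 < 6 < 7 < 8 on the vertex set. Then K (dimension 2) consists of the simplices:

  0-simplices (9): [0], [1], [2], [3], [4], [5], [6], [7], [8]
  1-simplices (27): (27 of them)
  2-simplices (18): [0,1,3], [0,1,7], [0,3,5], [0,4,6], [0,4,7], [0,5,6], [1,2,3], [1,2,4], [1,4,8], [1,7,8], [2,3,6], [2,4,7], [2,5,6], [2,5,7], [3,5,8], [3,6,8], [4,6,8], [5,7,8]

Hence C_0 ≅ Z^9, C_1 ≅ Z^27, C_2 ≅ Z^18.

The boundary map ∂_1: C_1 → C_0 sends each edge [p,q] (with p < q) to q − p.
This gives a 9×27 integer matrix of rank 8; reducing to Smith normal form yields diagonal entries (1,1,1,1,1,1,1,1).

The boundary map ∂_2: C_2 → C_1 maps a triangle to the signed sum of its edges. For instance
  ∂[2,4,7] = [4,7] − [2,7] + [2,4],
  ∂[4,6,8] = [6,8] − [4,8] + [4,6].
As a 27×18 matrix over Z this has rank 18, with invariant factors (1,1,1,1,1,1,1,1,1,1,1,1,1,1,1,1,1,2).

From H_k ≅ ker(∂_k) / im(∂_{k+1}) we obtain:

  H_0: rank C_0 − rank ∂_1 = 9 − 8 = 1, and the invariant factors of ∂_1 are all 1, so H_0 ≅ Z.
  H_1: rank ker ∂_1 − rank ∂_2 = (27 − 8) − 18 = 1, and ∂_2 has invariant factor 2 > 1, so H_1 ≅ Z ⊕ Z/2.
  H_2: rank ker ∂_2 − rank ∂_3 = (18 − 18) − 0 = 0, and there is no ∂_3, so H_2 ≅ 0.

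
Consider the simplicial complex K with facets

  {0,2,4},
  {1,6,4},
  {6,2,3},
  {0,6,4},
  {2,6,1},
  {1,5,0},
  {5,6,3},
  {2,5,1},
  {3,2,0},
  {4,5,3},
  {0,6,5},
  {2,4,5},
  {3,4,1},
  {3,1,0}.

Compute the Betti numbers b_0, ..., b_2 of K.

Fix the vertex order 0 < 1 < 2 < 3 < 4 < 5 < 6 and write every simplex with vertices in increasing order. Then dim K = 2 and the simplices of K are:

  0-simplices (7): [0], [1], [2], [3], [4], [5], [6]
  1-simplices (21): [0,1], [0,2], [0,3], [0,4], [0,5], [0,6], [1,2], [1,3], [1,4], [1,5], [1,6], [2,3], [2,4], [2,5], [2,6], [3,4], [3,5], [3,6], [4,5], [4,6], [5,6]
  2-simplices (14): [0,1,3], [0,1,5], [0,2,3], [0,2,4], [0,4,6], [0,5,6], [1,2,5], [1,2,6], [1,3,4], [1,4,6], [2,3,6], [2,4,5], [3,4,5], [3,5,6]

Hence C_0 ≅ Z^7, C_1 ≅ Z^21, C_2 ≅ Z^14.

Boundary ∂_1: C_1 → C_0 is given by ∂[p,q] = [q] − [p]. For instance
  ∂[5,6] = [6] − [5].
As a 7×21 matrix over Z this has rank 6, with invariant factors (1,1,1,1,1,1).

∂_2: C_2 → C_1 acts by ∂[p,q,r] = [q,r] − [p,r] + [p,q]. For instance
  ∂[2,4,5] = [4,5] − [2,5] + [2,4],
  ∂[0,2,3] = [2,3] − [0,3] + [0,2].
As a 21×14 matrix over Z this has rank 13, with invariant factors (1,1,1,1,1,1,1,1,1,1,1,1,1).

Reading off H_k = ker ∂_k / im ∂_{k+1}:

  H_0: rank C_0 − rank ∂_1 = 7 − 6 = 1, and the invariant factors of ∂_1 are all 1, so H_0 ≅ Z.
  H_1: rank ker ∂_1 − rank ∂_2 = (21 − 6) − 13 = 2, and the invariant factors of ∂_2 are all 1, so H_1 ≅ Z^2.
  H_2: rank ker ∂_2 − rank ∂_3 = (14 − 13) − 0 = 1, and there is no ∂_3, so H_2 ≅ Z.

As a check, the Euler characteristic is 7 − 21 + 14 = 0, which agrees with 1 − 2 + 1 = 0.

Hence the Betti numbers are b_0 = 1, b_1 = 2, b_2 = 1.

b_0 = 1, b_1 = 2, b_2 = 1.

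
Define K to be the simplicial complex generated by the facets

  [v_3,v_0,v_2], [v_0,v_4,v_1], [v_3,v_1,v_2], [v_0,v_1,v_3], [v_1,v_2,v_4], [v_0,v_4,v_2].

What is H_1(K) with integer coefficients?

H_1 = 0.

Fix the vertex order v_0 < v_1 < v_2 < v_3 < v_4 and write every simplex with vertices in increasing order. Then dim K = 2 and the simplices of K are:

  0-simplices (5): [v_0], [v_1], [v_2], [v_3], [v_4]
  1-simplices (9): [v_0,v_1], [v_0,v_2], [v_0,v_3], [v_0,v_4], [v_1,v_2], [v_1,v_3], [v_1,v_4], [v_2,v_3], [v_2,v_4]
  2-simplices (6): [v_0,v_1,v_3], [v_0,v_1,v_4], [v_0,v_2,v_3], [v_0,v_2,v_4], [v_1,v_2,v_3], [v_1,v_2,v_4]

so the chain groups are C_0 ≅ Z^5, C_1 ≅ Z^9, C_2 ≅ Z^6.

Boundary ∂_1: C_1 → C_0 sends each edge [p,q] (with p < q) to q − p.
As a 5×9 matrix over Z this has rank 4, with invariant factors (1,1,1,1).

Boundary ∂_2: C_2 → C_1 acts by ∂[p,q,r] = [q,r] − [p,r] + [p,q]. For instance
  ∂[v_0,v_2,v_3] = [v_2,v_3] − [v_0,v_3] + [v_0,v_2],
  ∂[v_0,v_1,v_4] = [v_1,v_4] − [v_0,v_4] + [v_0,v_1].
As a 9×6 matrix over Z this has rank 5, with invariant factors (1,1,1,1,1).

Now H_k = ker ∂_k / im ∂_{k+1}, so:

  H_1: rank ker ∂_1 − rank ∂_2 = (9 − 4) − 5 = 0, and the invariant factors of ∂_2 are all 1, so H_1 = 0.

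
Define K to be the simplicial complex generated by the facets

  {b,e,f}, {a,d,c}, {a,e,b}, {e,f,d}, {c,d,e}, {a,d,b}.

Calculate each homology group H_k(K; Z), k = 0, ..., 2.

H_0 ≅ Z,  H_1 ≅ Z,  H_2 = 0.

We work with the vertex ordering a < b < c < d < e < f. The simplices of K, each written with vertices in increasing order, are:

  0-simplices (6): a, b, c, d, e, f
  1-simplices (12): ab, ac, ad, ae, bd, be, bf, cd, ce, de, df, ef
  2-simplices (6): abd, abe, acd, bef, cde, def

Hence C_0 ≅ Z^6, C_1 ≅ Z^12, C_2 ≅ Z^6.

∂_1: C_1 → C_0 sends each edge [p,q] (with p < q) to q − p. For instance
  ∂cd = d − c.
The 6×12 boundary matrix has rank 5 and Smith normal form diag(1,1,1,1,1).

Boundary ∂_2: C_2 → C_1 acts by ∂[p,q,r] = [q,r] − [p,r] + [p,q]. For instance
  ∂acd = cd − ad + ac,
  ∂cde = de − ce + cd.
The 12×6 boundary matrix has rank 6 and Smith normal form diag(1,1,1,1,1,1).

Now H_k = ker ∂_k / im ∂_{k+1}, so:

  H_0: rank C_0 − rank ∂_1 = 6 − 5 = 1, and the invariant factors of ∂_1 are all 1, so H_0 ≅ Z.
  H_1: rank ker ∂_1 − rank ∂_2 = (12 − 5) − 6 = 1, and the invariant factors of ∂_2 are all 1, so H_1 ≅ Z.
  H_2: rank ker ∂_2 − rank ∂_3 = (6 − 6) − 0 = 0, and there is no ∂_3, so H_2 ≅ 0.

(K is a triangulation of the cylinder S^1 x I.)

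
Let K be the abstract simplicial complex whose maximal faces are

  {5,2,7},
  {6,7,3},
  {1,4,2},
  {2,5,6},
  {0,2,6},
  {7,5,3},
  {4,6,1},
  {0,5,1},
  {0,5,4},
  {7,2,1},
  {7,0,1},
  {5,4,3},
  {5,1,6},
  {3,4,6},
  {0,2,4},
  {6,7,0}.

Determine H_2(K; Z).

Order the vertices as 0 < 1 < 2 < 3 < 4 < 5 < 6 < 7. Listing each simplex with vertices in this order, K has dimension 2 with simplices:

  0-simplices (8): [0], [1], [2], [3], [4], [5], [6], [7]
  1-simplices (24): (24 of them)
  2-simplices (16): [0,1,5], [0,1,7], [0,2,4], [0,2,6], [0,4,5], [0,6,7], [1,2,4], [1,2,7], [1,4,6], [1,5,6], [2,5,6], [2,5,7], [3,4,5], [3,4,6], [3,5,7], [3,6,7]

giving chain groups C_0 ≅ Z^8, C_1 ≅ Z^24, C_2 ≅ Z^16.

The boundary map ∂_1: C_1 → C_0 maps an edge to its endpoints' difference, ∂[p,q] = q − p. For instance
  ∂[5,6] = [6] − [5].
The resulting 8×24 matrix has rank 7, and its Smith normal form has invariant factors (1,1,1,1,1,1,1).

Boundary ∂_2: C_2 → C_1 sends each 2-simplex [p,q,r] to [q,r] − [p,r] + [p,q]. For instance
  ∂[1,2,4] = [2,4] − [1,4] + [1,2],
  ∂[0,4,5] = [4,5] − [0,5] + [0,4].
This gives a 24×16 integer matrix of rank 15; reducing to Smith normal form yields diagonal entries (1,1,1,1,1,1,1,1,1,1,1,1,1,1,1).

Reading off H_k = ker ∂_k / im ∂_{k+1}:

  H_2: rank ker ∂_2 − rank ∂_3 = (16 − 15) − 0 = 1, and there is no ∂_3, so H_2 = Z.

H_2 ≅ Z.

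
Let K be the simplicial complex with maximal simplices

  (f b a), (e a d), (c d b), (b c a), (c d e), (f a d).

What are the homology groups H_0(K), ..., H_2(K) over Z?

Fix the vertex order a < b < c < d < e < f and write every simplex with vertices in increasing order. Then dim K = 2 and the simplices of K are:

  0-simplices (6): a, b, c, d, e, f
  1-simplices (12): ab, ac, ad, ae, af, bc, bd, bf, cd, ce, de, df
  2-simplices (6): abc, abf, ade, adf, bcd, cde

so the chain groups are C_0 ≅ Z^6, C_1 ≅ Z^12, C_2 ≅ Z^6.

Boundary ∂_1: C_1 → C_0 sends each edge [p,q] (with p < q) to q − p.
This gives a 6×12 integer matrix of rank 5; reducing to Smith normal form yields diagonal entries (1,1,1,1,1).

∂_2: C_2 → C_1 maps a triangle to the signed sum of its edges. For instance
  ∂cde = de − ce + cd,
  ∂abc = bc − ac + ab.
As a 12×6 matrix over Z this has rank 6, with invariant factors (1,1,1,1,1,1).

Now H_k = ker ∂_k / im ∂_{k+1}, so:

  H_0: rank C_0 − rank ∂_1 = 6 − 5 = 1, and the invariant factors of ∂_1 are all 1, so H_0 = Z.
  H_1: rank ker ∂_1 − rank ∂_2 = (12 − 5) − 6 = 1, and the invariant factors of ∂_2 are all 1, so H_1 = Z.
  H_2: rank ker ∂_2 − rank ∂_3 = (6 − 6) − 0 = 0, and there is no ∂_3, so H_2 = 0.

H_0 = Z,  H_1 = Z,  H_2 = 0.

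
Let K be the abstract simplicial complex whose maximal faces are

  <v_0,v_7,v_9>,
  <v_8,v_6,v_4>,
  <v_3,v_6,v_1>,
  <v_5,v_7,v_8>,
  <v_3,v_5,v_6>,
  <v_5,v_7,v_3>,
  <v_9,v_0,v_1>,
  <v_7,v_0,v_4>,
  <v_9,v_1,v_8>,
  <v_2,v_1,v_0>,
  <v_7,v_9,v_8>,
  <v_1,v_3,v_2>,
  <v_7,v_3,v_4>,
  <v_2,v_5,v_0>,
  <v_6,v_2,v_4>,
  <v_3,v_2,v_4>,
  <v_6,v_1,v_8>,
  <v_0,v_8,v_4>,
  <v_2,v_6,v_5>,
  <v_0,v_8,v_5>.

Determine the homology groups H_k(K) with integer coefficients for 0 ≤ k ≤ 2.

We work with the vertex ordering v_0 < v_1 < v_2 < v_3 < v_4 < v_5 < v_6 < v_7 < v_8 < v_9. The simplices of K, each written with vertices in increasing order, are:

  0-simplices (10): [v_0], [v_1], [v_2], [v_3], [v_4], [v_5], [v_6], [v_7], [v_8], [v_9]
  1-simplices (30): (30 of them)
  2-simplices (20): (20 of them)

giving chain groups C_0 ≅ Z^10, C_1 ≅ Z^30, C_2 ≅ Z^20.

The boundary map ∂_1: C_1 → C_0 sends each edge [p,q] (with p < q) to q − p.
As a 10×30 matrix over Z this has rank 9, with invariant factors (1,1,1,1,1,1,1,1,1).

The boundary map ∂_2: C_2 → C_1 acts by ∂[p,q,r] = [q,r] − [p,r] + [p,q]. For instance
  ∂[v_1,v_8,v_9] = [v_8,v_9] − [v_1,v_9] + [v_1,v_8],
  ∂[v_0,v_5,v_8] = [v_5,v_8] − [v_0,v_8] + [v_0,v_5].
The resulting 30×20 matrix has rank 20, and its Smith normal form has invariant factors (1,1,1,1,1,1,1,1,1,1,1,1,1,1,1,1,1,1,1,2).

From H_k ≅ ker(∂_k) / im(∂_{k+1}) we obtain:

  H_0: rank C_0 − rank ∂_1 = 10 − 9 = 1, and the invariant factors of ∂_1 are all 1, so H_0 = Z.
  H_1: rank ker ∂_1 − rank ∂_2 = (30 − 9) − 20 = 1, and ∂_2 has invariant factor 2 > 1, so H_1 = Z ⊕ Z/2.
  H_2: rank ker ∂_2 − rank ∂_3 = (20 − 20) − 0 = 0, and there is no ∂_3, so H_2 = 0.

H_0 ≅ Z,  H_1 ≅ Z ⊕ Z/2,  H_2 = 0.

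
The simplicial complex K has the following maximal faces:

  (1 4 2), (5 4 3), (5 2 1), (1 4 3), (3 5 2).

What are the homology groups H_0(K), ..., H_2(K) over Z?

Fix the vertex order 1 < 2 < 3 < 4 < 5 and write every simplex with vertices in increasing order. Then dim K = 2 and the simplices of K are:

  0-simplices (5): [1], [2], [3], [4], [5]
  1-simplices (10): [1,2], [1,3], [1,4], [1,5], [2,3], [2,4], [2,5], [3,4], [3,5], [4,5]
  2-simplices (5): [1,2,4], [1,2,5], [1,3,4], [2,3,5], [3,4,5]

Hence C_0 ≅ Z^5, C_1 ≅ Z^10, C_2 ≅ Z^5.

∂_1: C_1 → C_0 sends each edge [p,q] (with p < q) to q − p. For instance
  ∂[2,5] = [5] − [2].
This gives a 5×10 integer matrix of rank 4; reducing to Smith normal form yields diagonal entries (1,1,1,1).

The boundary map ∂_2: C_2 → C_1 maps a triangle to the signed sum of its edges. For instance
  ∂[2,3,5] = [3,5] − [2,5] + [2,3],
  ∂[1,3,4] = [3,4] − [1,4] + [1,3].
As a 10×5 matrix over Z this has rank 5, with invariant factors (1,1,1,1,1).

Now H_k = ker ∂_k / im ∂_{k+1}, so:

  H_0: rank C_0 − rank ∂_1 = 5 − 4 = 1, and the invariant factors of ∂_1 are all 1, so H_0 ≅ Z.
  H_1: rank ker ∂_1 − rank ∂_2 = (10 − 4) − 5 = 1, and the invariant factors of ∂_2 are all 1, so H_1 ≅ Z.
  H_2: rank ker ∂_2 − rank ∂_3 = (5 − 5) − 0 = 0, and there is no ∂_3, so H_2 ≅ 0.

H_0 = Z,  H_1 = Z,  H_2 = 0.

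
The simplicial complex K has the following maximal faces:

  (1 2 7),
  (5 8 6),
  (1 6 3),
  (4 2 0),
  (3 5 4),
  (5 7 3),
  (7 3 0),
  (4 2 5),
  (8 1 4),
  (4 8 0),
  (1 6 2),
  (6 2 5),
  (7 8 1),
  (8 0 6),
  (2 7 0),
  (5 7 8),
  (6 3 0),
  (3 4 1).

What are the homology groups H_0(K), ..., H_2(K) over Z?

H_0 ≅ Z,  H_1 ≅ Z^2,  H_2 ≅ Z.

We work with the vertex ordering 0 < 1 < 2 < 3 < 4 < 5 < 6 < 7 < 8. The simplices of K, each written with vertices in increasing order, are:

  0-simplices (9): [0], [1], [2], [3], [4], [5], [6], [7], [8]
  1-simplices (27): (27 of them)
  2-simplices (18): [0,2,4], [0,2,7], [0,3,6], [0,3,7], [0,4,8], [0,6,8], [1,2,6], [1,2,7], [1,3,4], [1,3,6], [1,4,8], [1,7,8], [2,4,5], [2,5,6], [3,4,5], [3,5,7], [5,6,8], [5,7,8]

giving chain groups C_0 ≅ Z^9, C_1 ≅ Z^27, C_2 ≅ Z^18.

∂_1: C_1 → C_0 maps an edge to its endpoints' difference, ∂[p,q] = q − p.
The resulting 9×27 matrix has rank 8, and its Smith normal form has invariant factors (1,1,1,1,1,1,1,1).

The boundary map ∂_2: C_2 → C_1 sends each 2-simplex [p,q,r] to [q,r] − [p,r] + [p,q]. For instance
  ∂[1,3,4] = [3,4] − [1,4] + [1,3],
  ∂[1,3,6] = [3,6] − [1,6] + [1,3].
This gives a 27×18 integer matrix of rank 17; reducing to Smith normal form yields diagonal entries (1,1,1,1,1,1,1,1,1,1,1,1,1,1,1,1,1).

From H_k ≅ ker(∂_k) / im(∂_{k+1}) we obtain:

  H_0: rank C_0 − rank ∂_1 = 9 − 8 = 1, and the invariant factors of ∂_1 are all 1, so H_0 = Z.
  H_1: rank ker ∂_1 − rank ∂_2 = (27 − 8) − 17 = 2, and the invariant factors of ∂_2 are all 1, so H_1 = Z^2.
  H_2: rank ker ∂_2 − rank ∂_3 = (18 − 17) − 0 = 1, and there is no ∂_3, so H_2 = Z.

As a check, the Euler characteristic is 9 − 27 + 18 = 0, which agrees with 1 − 2 + 1 = 0.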